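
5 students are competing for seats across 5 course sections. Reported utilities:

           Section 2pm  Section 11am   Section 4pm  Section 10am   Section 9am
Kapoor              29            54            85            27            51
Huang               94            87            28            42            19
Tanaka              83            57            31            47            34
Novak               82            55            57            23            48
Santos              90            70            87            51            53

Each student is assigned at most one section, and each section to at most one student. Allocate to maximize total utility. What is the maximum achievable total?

Maximum total: 357 points

Treat this as an assignment problem: match each student to one section.
Optimal: Kapoor→Section 4pm (85 points), Huang→Section 11am (87 points), Tanaka→Section 10am (47 points), Novak→Section 9am (48 points), Santos→Section 2pm (90 points) — total 85+87+47+48+90 = 357 points.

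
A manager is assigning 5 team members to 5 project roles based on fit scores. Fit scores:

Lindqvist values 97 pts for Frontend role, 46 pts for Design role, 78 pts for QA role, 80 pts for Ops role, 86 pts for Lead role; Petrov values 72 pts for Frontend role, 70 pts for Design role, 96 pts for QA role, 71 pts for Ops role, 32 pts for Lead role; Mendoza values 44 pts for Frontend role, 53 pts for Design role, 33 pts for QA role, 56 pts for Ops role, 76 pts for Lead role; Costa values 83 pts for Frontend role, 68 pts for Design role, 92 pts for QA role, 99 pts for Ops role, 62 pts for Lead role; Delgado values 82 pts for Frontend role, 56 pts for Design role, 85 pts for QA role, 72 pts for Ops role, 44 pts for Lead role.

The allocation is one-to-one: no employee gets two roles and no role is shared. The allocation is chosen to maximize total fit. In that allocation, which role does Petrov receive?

Petrov receives Design role.

Optimal: Lindqvist→Frontend role (97 pts), Petrov→Design role (70 pts), Mendoza→Lead role (76 pts), Costa→Ops role (99 pts), Delgado→QA role (85 pts) — total 97+70+76+99+85 = 427 pts.
Column-greedy (each role in turn goes to its best remaining employee) gives 407 pts, worse by 20.
Next-best assignment: Lindqvist→Frontend role, Petrov→QA role, Mendoza→Lead role, Costa→Ops role, Delgado→Design role = 424 pts.
Petrov's own top role is QA role (96 pts), but forcing Petrov→QA role and reassigning the rest optimally gives only 424 pts — worse by 3.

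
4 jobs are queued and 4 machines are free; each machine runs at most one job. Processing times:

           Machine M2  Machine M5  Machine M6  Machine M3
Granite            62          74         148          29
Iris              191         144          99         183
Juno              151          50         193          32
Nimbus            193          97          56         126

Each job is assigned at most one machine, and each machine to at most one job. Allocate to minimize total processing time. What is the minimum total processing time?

Treat this as an assignment problem: match each job to one machine.
Optimal: Granite→Machine M2 (62 min), Iris→Machine M6 (99 min), Juno→Machine M3 (32 min), Nimbus→Machine M5 (97 min) — total 62+99+32+97 = 290 min.
Swapping Juno↔Granite (Juno→Machine M2 151 min, Granite→Machine M3 29 min) adds 86.
No other one-to-one assignment undercuts 290 min.

Minimum total: 290 min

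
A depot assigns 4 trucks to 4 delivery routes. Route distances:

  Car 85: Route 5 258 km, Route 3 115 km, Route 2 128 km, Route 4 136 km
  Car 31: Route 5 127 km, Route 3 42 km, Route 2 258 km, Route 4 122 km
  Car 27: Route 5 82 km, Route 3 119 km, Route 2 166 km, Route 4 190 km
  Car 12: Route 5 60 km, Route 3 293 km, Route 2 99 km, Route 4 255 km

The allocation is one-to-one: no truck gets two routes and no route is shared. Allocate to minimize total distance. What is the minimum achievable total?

Optimal: Car 85→Route 4 (136 km), Car 31→Route 3 (42 km), Car 27→Route 5 (82 km), Car 12→Route 2 (99 km) — total 136+42+82+99 = 359 km.
Column-greedy (each route in turn goes to its cheapest remaining truck) gives 420 km, worse by 61.
No other one-to-one assignment undercuts 359 km.

Minimum total: 359 km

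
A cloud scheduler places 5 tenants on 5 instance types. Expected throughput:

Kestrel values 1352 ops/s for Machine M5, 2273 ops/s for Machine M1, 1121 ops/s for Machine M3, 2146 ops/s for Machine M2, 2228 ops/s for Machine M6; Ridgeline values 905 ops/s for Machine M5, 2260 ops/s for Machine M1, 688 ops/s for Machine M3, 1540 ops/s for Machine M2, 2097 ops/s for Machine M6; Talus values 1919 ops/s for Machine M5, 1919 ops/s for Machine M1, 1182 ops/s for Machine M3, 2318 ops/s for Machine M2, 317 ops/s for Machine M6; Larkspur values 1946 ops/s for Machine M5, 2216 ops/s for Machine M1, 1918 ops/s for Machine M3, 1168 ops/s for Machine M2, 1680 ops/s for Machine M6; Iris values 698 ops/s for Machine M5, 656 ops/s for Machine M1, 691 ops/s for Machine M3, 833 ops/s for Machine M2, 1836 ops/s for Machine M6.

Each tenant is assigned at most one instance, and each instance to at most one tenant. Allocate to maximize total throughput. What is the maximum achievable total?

Max total: 10079 ops/s

Optimal: Kestrel→Machine M2 (2146 ops/s), Ridgeline→Machine M1 (2260 ops/s), Talus→Machine M5 (1919 ops/s), Larkspur→Machine M3 (1918 ops/s), Iris→Machine M6 (1836 ops/s) — total 2146+2260+1919+1918+1836 = 10079 ops/s.
Column-greedy (each instance in turn goes to its best remaining tenant) gives 8777 ops/s, worse by 1302.
Next-best assignment: Kestrel→Machine M5, Ridgeline→Machine M1, Talus→Machine M2, Larkspur→Machine M3, Iris→Machine M6 = 9684 ops/s.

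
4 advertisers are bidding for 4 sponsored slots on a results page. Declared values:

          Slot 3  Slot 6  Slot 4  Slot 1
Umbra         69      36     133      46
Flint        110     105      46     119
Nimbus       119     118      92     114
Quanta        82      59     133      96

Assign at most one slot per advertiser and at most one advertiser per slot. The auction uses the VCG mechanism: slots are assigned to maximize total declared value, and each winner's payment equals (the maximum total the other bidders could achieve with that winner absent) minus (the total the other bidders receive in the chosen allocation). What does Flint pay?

Flint pays $1.

Efficient allocation: Umbra→Slot 4 ($133), Flint→Slot 3 ($110), Nimbus→Slot 6 ($118), Quanta→Slot 1 ($96); total welfare W = $457.
Flint receives Slot 3 at value $110, so the others get W − 110 = $347.
Without Flint: best allocation of the remaining 3 bidders over all 4 slots is Umbra→Slot 4 ($133), Nimbus→Slot 3 ($119), Quanta→Slot 1 ($96), total $348.
VCG payment = (others' best without Flint) − (others' welfare with Flint) = 348 − 347 = $1.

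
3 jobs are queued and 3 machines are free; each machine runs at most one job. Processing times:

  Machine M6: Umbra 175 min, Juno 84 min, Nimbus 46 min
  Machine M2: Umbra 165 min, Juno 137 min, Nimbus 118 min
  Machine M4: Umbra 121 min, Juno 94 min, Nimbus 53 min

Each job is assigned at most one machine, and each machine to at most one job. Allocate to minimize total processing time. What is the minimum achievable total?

Treat this as an assignment problem: match each job to one machine.
Optimal: Umbra→Machine M2 (165 min), Juno→Machine M6 (84 min), Nimbus→Machine M4 (53 min) — total 165+84+53 = 302 min.
Min-entry greedy (repeatedly take the single cheapest remaining cell) gives 305 min, worse by 3.

Minimum total: 302 min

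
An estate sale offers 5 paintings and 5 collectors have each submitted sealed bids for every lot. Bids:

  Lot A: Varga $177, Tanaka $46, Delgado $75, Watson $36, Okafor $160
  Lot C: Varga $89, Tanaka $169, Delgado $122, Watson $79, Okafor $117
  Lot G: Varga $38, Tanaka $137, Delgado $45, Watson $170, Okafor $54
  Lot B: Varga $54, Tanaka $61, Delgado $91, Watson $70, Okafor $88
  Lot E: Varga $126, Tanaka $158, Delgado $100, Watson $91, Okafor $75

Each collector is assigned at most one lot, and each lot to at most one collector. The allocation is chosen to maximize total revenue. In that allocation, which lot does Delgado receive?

Optimal: Varga→Lot E ($126), Tanaka→Lot C ($169), Delgado→Lot B ($91), Watson→Lot G ($170), Okafor→Lot A ($160) — total 126+169+91+170+160 = $716.
Column-greedy (each lot in turn goes to its best remaining collector) gives $682, worse by 34.
Delgado's own top lot is Lot C ($122), but forcing Delgado→Lot C and reassigning the rest optimally gives only $715 — worse by 1.

Delgado receives Lot B.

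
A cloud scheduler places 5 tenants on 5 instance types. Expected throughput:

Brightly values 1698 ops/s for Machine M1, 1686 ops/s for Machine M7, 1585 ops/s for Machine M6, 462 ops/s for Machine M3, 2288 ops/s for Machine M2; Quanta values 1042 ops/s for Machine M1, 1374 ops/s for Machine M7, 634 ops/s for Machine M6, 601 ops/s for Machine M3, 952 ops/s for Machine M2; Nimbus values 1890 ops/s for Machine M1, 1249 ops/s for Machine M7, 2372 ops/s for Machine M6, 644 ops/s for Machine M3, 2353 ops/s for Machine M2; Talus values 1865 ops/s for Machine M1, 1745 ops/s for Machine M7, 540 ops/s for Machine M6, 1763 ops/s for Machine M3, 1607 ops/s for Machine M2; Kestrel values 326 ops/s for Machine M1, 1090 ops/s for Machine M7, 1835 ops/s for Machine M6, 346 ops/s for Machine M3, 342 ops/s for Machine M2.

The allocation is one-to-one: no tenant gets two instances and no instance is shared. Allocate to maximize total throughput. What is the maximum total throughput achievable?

Optimal: Brightly→Machine M2 (2288 ops/s), Quanta→Machine M7 (1374 ops/s), Nimbus→Machine M1 (1890 ops/s), Talus→Machine M3 (1763 ops/s), Kestrel→Machine M6 (1835 ops/s) — total 2288+1374+1890+1763+1835 = 9150 ops/s.
Max-entry greedy (repeatedly take the single best remaining cell) gives 8245 ops/s, worse by 905.
Next-best assignment: Brightly→Machine M1, Quanta→Machine M7, Nimbus→Machine M2, Talus→Machine M3, Kestrel→Machine M6 = 9023 ops/s.
Checked against all permutations: 9150 ops/s is optimal.

Max total: 9150 ops/s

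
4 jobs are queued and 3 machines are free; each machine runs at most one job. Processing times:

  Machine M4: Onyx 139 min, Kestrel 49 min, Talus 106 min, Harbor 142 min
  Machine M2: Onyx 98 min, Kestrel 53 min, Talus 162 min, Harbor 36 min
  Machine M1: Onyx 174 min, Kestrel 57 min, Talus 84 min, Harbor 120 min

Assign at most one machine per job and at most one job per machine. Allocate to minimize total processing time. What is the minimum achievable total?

Optimal: Kestrel→Machine M4 (49 min), Harbor→Machine M2 (36 min), Talus→Machine M1 (84 min) — total 49+36+84 = 169 min.
Row-greedy (each job in turn takes its cheapest remaining machine) gives 231 min, worse by 62.

Minimum total: 169 min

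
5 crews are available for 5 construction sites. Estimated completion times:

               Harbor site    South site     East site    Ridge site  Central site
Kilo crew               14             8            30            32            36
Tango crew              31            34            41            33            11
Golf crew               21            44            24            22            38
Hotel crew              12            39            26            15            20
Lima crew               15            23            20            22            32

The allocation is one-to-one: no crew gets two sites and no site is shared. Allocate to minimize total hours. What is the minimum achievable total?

Minimum total: 73 hours

Optimal: Kilo crew→South site (8 hours), Tango crew→Central site (11 hours), Golf crew→East site (24 hours), Hotel crew→Ridge site (15 hours), Lima crew→Harbor site (15 hours) — total 8+11+24+15+15 = 73 hours.
Swapping Hotel crew↔Tango crew (Hotel crew→Central site 20 hours, Tango crew→Ridge site 33 hours) adds 27.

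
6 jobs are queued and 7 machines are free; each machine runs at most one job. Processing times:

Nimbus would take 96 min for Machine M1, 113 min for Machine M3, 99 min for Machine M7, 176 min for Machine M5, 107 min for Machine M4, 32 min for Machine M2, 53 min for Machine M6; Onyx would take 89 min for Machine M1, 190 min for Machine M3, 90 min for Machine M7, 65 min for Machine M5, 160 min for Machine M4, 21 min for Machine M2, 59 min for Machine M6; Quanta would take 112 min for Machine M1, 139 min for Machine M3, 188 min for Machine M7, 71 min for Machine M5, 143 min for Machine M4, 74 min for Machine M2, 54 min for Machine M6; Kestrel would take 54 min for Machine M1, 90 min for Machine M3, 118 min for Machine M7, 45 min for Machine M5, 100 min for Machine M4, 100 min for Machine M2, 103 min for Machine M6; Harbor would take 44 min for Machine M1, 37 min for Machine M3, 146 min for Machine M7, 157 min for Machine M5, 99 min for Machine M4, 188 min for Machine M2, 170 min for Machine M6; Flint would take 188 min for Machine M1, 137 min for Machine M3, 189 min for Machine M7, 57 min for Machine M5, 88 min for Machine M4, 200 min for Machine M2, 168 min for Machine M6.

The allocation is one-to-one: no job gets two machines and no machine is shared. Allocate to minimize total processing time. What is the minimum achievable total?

Optimal: Nimbus→Machine M7 (99 min), Onyx→Machine M2 (21 min), Quanta→Machine M6 (54 min), Kestrel→Machine M1 (54 min), Harbor→Machine M3 (37 min), Flint→Machine M5 (57 min) — total 99+21+54+54+37+57 = 322 min.
Min-entry greedy (repeatedly take the single cheapest remaining cell) gives 356 min, worse by 34.
No other one-to-one assignment undercuts 322 min.

Minimum total: 322 min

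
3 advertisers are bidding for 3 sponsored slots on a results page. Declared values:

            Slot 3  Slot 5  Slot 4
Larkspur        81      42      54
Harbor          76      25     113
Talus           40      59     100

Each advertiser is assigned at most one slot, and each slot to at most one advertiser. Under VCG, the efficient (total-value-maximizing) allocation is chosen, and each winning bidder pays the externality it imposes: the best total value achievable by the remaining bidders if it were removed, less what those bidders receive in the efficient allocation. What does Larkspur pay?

Larkspur pays $4.

Efficient allocation: Larkspur→Slot 3 ($81), Harbor→Slot 4 ($113), Talus→Slot 5 ($59); total welfare W = $253.
Larkspur receives Slot 3 at value $81, so the others get W − 81 = $172.
Without Larkspur: best allocation of the remaining 2 bidders over all 3 slots is Harbor→Slot 3 ($76), Talus→Slot 4 ($100), total $176.
VCG payment = (others' best without Larkspur) − (others' welfare with Larkspur) = 176 − 172 = $4.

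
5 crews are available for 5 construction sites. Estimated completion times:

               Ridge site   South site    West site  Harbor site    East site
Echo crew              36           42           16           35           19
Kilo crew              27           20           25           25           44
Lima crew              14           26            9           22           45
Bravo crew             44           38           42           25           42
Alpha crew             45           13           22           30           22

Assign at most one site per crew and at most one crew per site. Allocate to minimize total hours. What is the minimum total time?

Minimum total: 93 hours

Treat this as an assignment problem: match each crew to one site.
Optimal: Echo crew→East site (19 hours), Kilo crew→Ridge site (27 hours), Lima crew→West site (9 hours), Bravo crew→Harbor site (25 hours), Alpha crew→South site (13 hours) — total 19+27+9+25+13 = 93 hours.
Min-entry greedy (repeatedly take the single cheapest remaining cell) gives 110 hours, worse by 17.
Next-best assignment: Echo crew→East site, Kilo crew→West site, Lima crew→Ridge site, Bravo crew→Harbor site, Alpha crew→South site = 96 hours.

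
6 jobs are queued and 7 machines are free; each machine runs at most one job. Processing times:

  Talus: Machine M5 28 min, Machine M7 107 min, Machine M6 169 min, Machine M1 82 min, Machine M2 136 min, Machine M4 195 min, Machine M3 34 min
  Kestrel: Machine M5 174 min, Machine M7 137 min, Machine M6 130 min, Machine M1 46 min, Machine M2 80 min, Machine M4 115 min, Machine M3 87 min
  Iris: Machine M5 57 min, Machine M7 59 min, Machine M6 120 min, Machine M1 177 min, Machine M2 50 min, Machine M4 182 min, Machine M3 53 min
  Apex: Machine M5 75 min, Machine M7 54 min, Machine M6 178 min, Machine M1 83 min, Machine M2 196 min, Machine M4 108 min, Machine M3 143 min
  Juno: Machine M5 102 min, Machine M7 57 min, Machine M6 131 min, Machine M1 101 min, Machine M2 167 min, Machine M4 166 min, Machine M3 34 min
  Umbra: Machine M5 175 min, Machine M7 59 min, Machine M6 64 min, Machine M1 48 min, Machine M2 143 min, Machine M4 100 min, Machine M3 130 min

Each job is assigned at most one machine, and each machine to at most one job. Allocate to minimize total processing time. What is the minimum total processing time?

Treat this as an assignment problem: match each job to one machine.
Optimal: Talus→Machine M5 (28 min), Kestrel→Machine M1 (46 min), Iris→Machine M2 (50 min), Apex→Machine M7 (54 min), Juno→Machine M3 (34 min), Umbra→Machine M6 (64 min) — total 28+46+50+54+34+64 = 276 min.
Column-greedy (each machine in turn goes to its cheapest remaining job) gives 408 min, worse by 132.

Min total: 276 min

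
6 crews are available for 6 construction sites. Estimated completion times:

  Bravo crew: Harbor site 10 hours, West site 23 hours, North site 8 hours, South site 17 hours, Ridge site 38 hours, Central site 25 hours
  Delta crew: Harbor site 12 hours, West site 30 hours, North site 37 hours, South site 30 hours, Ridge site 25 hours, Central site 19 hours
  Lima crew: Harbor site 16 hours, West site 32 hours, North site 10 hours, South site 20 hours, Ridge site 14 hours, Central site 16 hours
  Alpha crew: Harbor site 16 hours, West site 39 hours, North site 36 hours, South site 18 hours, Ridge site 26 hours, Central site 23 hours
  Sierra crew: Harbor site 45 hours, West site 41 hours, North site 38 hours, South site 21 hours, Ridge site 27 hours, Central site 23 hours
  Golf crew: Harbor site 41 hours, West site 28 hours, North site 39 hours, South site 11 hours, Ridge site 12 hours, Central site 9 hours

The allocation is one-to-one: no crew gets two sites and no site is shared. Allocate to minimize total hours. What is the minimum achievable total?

Min total: 98 hours

Optimal: Bravo crew→West site (23 hours), Delta crew→Harbor site (12 hours), Lima crew→North site (10 hours), Alpha crew→South site (18 hours), Sierra crew→Central site (23 hours), Golf crew→Ridge site (12 hours) — total 23+12+10+18+23+12 = 98 hours.
Column-greedy (each site in turn goes to its cheapest remaining crew) gives 114 hours, worse by 16.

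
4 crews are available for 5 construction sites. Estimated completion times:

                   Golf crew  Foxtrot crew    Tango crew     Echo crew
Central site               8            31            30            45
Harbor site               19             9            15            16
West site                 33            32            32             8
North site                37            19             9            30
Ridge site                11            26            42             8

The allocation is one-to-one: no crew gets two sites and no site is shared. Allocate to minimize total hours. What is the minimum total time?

Optimal: Golf crew→Central site (8 hours), Foxtrot crew→Harbor site (9 hours), Tango crew→North site (9 hours), Echo crew→West site (8 hours) — total 8+9+9+8 = 34 hours.

Min total: 34 hours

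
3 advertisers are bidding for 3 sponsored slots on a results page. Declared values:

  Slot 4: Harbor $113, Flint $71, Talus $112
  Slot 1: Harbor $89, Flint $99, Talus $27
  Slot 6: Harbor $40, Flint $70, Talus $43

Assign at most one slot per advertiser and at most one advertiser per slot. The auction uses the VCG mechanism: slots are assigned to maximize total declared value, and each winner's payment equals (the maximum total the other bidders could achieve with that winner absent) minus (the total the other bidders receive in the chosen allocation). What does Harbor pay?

Efficient allocation: Harbor→Slot 1 ($89), Flint→Slot 6 ($70), Talus→Slot 4 ($112); total welfare W = $271.
Harbor receives Slot 1 at value $89, so the others get W − 89 = $182.
Without Harbor: best allocation of the remaining 2 bidders over all 3 slots is Flint→Slot 1 ($99), Talus→Slot 4 ($112), total $211.
VCG payment = (others' best without Harbor) − (others' welfare with Harbor) = 211 − 182 = $29.

Harbor pays $29.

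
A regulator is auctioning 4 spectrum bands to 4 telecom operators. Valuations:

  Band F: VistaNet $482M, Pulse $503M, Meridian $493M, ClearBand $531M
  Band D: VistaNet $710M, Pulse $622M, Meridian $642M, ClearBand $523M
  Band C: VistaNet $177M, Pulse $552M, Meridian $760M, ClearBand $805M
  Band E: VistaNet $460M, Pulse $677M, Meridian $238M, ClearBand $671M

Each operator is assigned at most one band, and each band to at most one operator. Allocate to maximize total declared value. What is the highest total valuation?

Max total: $2685M

This is the linear assignment problem.
Optimal: VistaNet→Band D ($710M), Pulse→Band E ($677M), Meridian→Band F ($493M), ClearBand→Band C ($805M) — total 710+677+493+805 = $2685M.
Column-greedy (each band in turn goes to its best remaining operator) gives $2678M, worse by 7.
Next-best assignment: VistaNet→Band D, Pulse→Band E, Meridian→Band C, ClearBand→Band F = $2678M.
Swapping VistaNet↔Meridian (VistaNet→Band F $482M, Meridian→Band D $642M) loses 79.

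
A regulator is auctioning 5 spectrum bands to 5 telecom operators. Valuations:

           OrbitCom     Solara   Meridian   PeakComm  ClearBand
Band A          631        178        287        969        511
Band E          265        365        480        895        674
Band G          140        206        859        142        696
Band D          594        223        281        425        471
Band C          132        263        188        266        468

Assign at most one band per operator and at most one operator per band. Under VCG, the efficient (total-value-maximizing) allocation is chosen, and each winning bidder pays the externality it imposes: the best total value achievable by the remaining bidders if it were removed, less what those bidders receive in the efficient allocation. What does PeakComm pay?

PeakComm pays $37M.

Efficient allocation: OrbitCom→Band D ($594M), Solara→Band C ($263M), Meridian→Band G ($859M), PeakComm→Band A ($969M), ClearBand→Band E ($674M); total welfare W = $3359M.
PeakComm receives Band A at value $969M, so the others get W − 969 = $2390M.
Without PeakComm: best allocation of the remaining 4 bidders over all 5 bands is OrbitCom→Band A ($631M), Solara→Band C ($263M), Meridian→Band G ($859M), ClearBand→Band E ($674M), total $2427M.
VCG payment = (others' best without PeakComm) − (others' welfare with PeakComm) = 2427 − 2390 = $37M.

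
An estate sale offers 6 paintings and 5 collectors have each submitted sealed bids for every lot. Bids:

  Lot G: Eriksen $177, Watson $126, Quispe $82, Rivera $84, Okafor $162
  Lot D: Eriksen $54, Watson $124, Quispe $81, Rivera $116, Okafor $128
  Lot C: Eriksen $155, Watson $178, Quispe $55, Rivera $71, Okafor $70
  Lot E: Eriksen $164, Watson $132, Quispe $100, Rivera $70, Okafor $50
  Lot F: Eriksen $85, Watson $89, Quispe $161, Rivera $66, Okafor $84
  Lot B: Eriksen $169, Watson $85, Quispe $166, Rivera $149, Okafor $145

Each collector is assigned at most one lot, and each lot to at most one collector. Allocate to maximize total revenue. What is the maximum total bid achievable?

Optimal: Eriksen→Lot E ($164), Watson→Lot C ($178), Quispe→Lot F ($161), Rivera→Lot B ($149), Okafor→Lot G ($162) — total 164+178+161+149+162 = $814.
Next-best assignment: Eriksen→Lot G, Watson→Lot C, Quispe→Lot F, Rivera→Lot B, Okafor→Lot D = $793.
Swapping Watson↔Rivera (Watson→Lot B $85, Rivera→Lot C $71) loses 171.
Every other assignment is strictly worse.

Max total: $814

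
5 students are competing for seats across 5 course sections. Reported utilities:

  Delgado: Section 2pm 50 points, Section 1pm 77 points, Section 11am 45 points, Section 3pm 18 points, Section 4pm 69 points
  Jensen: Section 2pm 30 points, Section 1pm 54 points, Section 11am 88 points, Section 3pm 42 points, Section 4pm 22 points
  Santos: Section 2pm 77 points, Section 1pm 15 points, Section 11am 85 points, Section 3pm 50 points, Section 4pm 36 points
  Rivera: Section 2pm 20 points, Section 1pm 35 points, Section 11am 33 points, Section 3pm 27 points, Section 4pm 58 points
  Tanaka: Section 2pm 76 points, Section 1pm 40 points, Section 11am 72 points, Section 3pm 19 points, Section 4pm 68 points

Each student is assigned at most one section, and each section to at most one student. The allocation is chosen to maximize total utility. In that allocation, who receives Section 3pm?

This is a one-to-one assignment (maximum-weight bipartite matching).
Optimal: Delgado→Section 1pm (77 points), Jensen→Section 11am (88 points), Santos→Section 3pm (50 points), Rivera→Section 4pm (58 points), Tanaka→Section 2pm (76 points) — total 77+88+50+58+76 = 349 points.
Column-greedy (each section in turn goes to its best remaining student) gives 337 points, worse by 12.
Next-best assignment: Delgado→Section 1pm, Jensen→Section 3pm, Santos→Section 11am, Rivera→Section 4pm, Tanaka→Section 2pm = 338 points.
Santos's own top section is Section 11am (85 points), but forcing Santos→Section 11am and reassigning the rest optimally gives only 338 points — worse by 11.

Santos receives Section 3pm.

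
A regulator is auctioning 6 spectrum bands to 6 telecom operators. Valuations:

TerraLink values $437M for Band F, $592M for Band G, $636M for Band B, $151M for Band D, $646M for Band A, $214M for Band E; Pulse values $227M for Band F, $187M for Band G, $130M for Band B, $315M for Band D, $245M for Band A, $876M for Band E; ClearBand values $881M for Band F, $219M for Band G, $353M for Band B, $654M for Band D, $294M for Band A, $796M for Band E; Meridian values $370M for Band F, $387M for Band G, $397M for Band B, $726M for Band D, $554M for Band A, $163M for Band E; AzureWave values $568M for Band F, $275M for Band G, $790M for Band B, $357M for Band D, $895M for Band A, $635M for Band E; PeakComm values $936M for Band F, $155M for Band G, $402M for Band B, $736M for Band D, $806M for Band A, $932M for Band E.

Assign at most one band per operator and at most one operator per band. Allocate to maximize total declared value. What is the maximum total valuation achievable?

Max total: $4671M

Optimal: TerraLink→Band G ($592M), Pulse→Band E ($876M), ClearBand→Band F ($881M), Meridian→Band D ($726M), AzureWave→Band B ($790M), PeakComm→Band A ($806M) — total 592+876+881+726+790+806 = $4671M.
Row-greedy (each operator in turn takes its best remaining band) gives $4074M, worse by 597.
Next-best assignment: TerraLink→Band G, Pulse→Band E, ClearBand→Band F, Meridian→Band A, AzureWave→Band B, PeakComm→Band D = $4429M.
Swapping Pulse↔Meridian (Pulse→Band D $315M, Meridian→Band E $163M) loses 1124.
No other one-to-one assignment exceeds $4671M.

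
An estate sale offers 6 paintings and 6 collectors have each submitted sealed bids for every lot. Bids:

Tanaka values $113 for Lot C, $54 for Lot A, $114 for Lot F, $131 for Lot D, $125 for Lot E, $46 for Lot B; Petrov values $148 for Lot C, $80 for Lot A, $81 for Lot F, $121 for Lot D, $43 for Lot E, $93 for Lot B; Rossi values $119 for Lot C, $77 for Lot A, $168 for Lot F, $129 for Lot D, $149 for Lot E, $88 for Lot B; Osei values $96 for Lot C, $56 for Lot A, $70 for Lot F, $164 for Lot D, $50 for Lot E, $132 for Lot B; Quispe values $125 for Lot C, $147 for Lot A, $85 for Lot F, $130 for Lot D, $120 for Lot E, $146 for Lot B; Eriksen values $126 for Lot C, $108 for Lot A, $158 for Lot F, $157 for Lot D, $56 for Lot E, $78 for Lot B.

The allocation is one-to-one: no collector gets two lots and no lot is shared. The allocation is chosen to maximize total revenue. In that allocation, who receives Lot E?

Tanaka receives Lot E.

Optimal: Tanaka→Lot E ($125), Petrov→Lot C ($148), Rossi→Lot F ($168), Osei→Lot B ($132), Quispe→Lot A ($147), Eriksen→Lot D ($157) — total 125+148+168+132+147+157 = $877.
Row-greedy (each collector in turn takes its best remaining lot) gives $782, worse by 95.
Checked against all permutations: $877 is optimal.
Tanaka's own top lot is Lot D ($131), but forcing Tanaka→Lot D and reassigning the rest optimally gives only $865 — worse by 12.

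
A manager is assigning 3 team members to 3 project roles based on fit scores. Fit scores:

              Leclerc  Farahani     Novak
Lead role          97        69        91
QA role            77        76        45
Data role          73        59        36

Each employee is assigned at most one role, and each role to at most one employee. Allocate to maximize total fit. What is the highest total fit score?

Optimal: Leclerc→Data role (73 pts), Farahani→QA role (76 pts), Novak→Lead role (91 pts) — total 73+76+91 = 240 pts.
Column-greedy (each role in turn goes to its best remaining employee) gives 209 pts, worse by 31.
Next-best assignment: Leclerc→QA role, Farahani→Data role, Novak→Lead role = 227 pts.
Swapping Novak↔Farahani (Novak→QA role 45 pts, Farahani→Lead role 69 pts) loses 53.

Maximum total: 240 pts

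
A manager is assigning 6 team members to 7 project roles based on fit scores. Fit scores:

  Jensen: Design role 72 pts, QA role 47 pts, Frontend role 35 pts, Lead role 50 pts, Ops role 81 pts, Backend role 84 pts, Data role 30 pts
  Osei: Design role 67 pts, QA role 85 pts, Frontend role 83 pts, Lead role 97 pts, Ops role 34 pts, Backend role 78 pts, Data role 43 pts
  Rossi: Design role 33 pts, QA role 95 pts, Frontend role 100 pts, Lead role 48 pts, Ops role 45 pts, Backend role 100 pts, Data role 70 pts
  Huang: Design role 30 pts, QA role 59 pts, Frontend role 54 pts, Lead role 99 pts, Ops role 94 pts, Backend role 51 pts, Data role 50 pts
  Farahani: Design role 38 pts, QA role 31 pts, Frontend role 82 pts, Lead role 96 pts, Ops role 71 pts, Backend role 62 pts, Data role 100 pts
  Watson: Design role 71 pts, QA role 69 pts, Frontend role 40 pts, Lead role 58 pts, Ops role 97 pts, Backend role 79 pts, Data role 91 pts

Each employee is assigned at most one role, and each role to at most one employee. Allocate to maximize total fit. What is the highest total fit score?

Optimal: Jensen→Backend role (84 pts), Osei→QA role (85 pts), Rossi→Frontend role (100 pts), Huang→Lead role (99 pts), Farahani→Data role (100 pts), Watson→Ops role (97 pts) — total 84+85+100+99+100+97 = 565 pts.
Column-greedy (each role in turn goes to its best remaining employee) gives 508 pts, worse by 57.
Swapping Farahani↔Jensen (Farahani→Backend role 62 pts, Jensen→Data role 30 pts) loses 92.

Max total: 565 pts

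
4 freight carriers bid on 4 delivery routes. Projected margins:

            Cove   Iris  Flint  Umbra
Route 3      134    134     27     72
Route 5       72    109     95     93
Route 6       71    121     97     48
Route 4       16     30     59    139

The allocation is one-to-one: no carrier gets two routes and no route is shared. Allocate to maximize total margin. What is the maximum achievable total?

Max total: $489k

Optimal: Cove→Route 3 ($134k), Iris→Route 6 ($121k), Flint→Route 5 ($95k), Umbra→Route 4 ($139k) — total 134+121+95+139 = $489k.
Column-greedy (each route in turn goes to its best remaining carrier) gives $479k, worse by 10.
Every other assignment is strictly worse.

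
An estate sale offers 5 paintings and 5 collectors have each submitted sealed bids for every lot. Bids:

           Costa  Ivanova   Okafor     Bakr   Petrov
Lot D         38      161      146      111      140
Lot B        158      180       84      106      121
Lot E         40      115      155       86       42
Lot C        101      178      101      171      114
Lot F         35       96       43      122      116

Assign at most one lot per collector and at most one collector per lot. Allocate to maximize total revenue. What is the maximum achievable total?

Optimal: Costa→Lot B ($158), Ivanova→Lot D ($161), Okafor→Lot E ($155), Bakr→Lot C ($171), Petrov→Lot F ($116) — total 158+161+155+171+116 = $761.
Row-greedy (each collector in turn takes its best remaining lot) gives $753, worse by 8.
Checked against all permutations: $761 is optimal.

Maximum total: $761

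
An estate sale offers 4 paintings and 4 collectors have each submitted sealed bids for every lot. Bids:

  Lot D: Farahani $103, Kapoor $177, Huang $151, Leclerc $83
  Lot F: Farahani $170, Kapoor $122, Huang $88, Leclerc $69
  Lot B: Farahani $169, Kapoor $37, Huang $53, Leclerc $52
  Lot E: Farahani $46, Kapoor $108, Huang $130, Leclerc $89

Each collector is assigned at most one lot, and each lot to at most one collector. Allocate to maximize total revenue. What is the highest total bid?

Maximum total: $545

Optimal: Farahani→Lot B ($169), Kapoor→Lot D ($177), Huang→Lot E ($130), Leclerc→Lot F ($69) — total 169+177+130+69 = $545.
Row-greedy (each collector in turn takes its best remaining lot) gives $529, worse by 16.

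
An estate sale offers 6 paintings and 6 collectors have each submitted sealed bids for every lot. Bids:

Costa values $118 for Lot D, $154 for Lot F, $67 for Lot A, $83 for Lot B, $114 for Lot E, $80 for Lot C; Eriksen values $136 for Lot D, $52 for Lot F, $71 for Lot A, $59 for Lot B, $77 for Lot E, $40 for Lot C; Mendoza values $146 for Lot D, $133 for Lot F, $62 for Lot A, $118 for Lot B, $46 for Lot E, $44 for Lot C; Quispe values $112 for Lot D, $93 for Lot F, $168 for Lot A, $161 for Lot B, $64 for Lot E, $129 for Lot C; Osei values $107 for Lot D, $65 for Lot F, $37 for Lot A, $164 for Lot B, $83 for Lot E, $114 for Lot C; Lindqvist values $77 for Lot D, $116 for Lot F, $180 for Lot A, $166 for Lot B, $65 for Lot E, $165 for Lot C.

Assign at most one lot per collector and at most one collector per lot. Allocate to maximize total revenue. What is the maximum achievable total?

Optimal: Costa→Lot E ($114), Eriksen→Lot D ($136), Mendoza→Lot F ($133), Quispe→Lot A ($168), Osei→Lot B ($164), Lindqvist→Lot C ($165) — total 114+136+133+168+164+165 = $880.
Max-entry greedy (repeatedly take the single best remaining cell) gives $850, worse by 30.
Next-best assignment: Costa→Lot F, Eriksen→Lot E, Mendoza→Lot D, Quispe→Lot A, Osei→Lot B, Lindqvist→Lot C = $874.

Max total: $880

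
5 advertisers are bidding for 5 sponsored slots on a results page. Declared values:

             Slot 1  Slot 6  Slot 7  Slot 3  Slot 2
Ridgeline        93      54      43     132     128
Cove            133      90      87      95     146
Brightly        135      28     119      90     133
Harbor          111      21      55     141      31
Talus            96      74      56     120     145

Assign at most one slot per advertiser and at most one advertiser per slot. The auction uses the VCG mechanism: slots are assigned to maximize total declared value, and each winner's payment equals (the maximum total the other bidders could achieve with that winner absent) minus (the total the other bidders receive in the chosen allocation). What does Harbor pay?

Efficient allocation: Ridgeline→Slot 3 ($132), Cove→Slot 6 ($90), Brightly→Slot 7 ($119), Harbor→Slot 1 ($111), Talus→Slot 2 ($145); total welfare W = $597.
Harbor receives Slot 1 at value $111, so the others get W − 111 = $486.
Without Harbor: best allocation of the remaining 4 bidders over all 5 slots is Ridgeline→Slot 3 ($132), Cove→Slot 1 ($133), Brightly→Slot 7 ($119), Talus→Slot 2 ($145), total $529.
VCG payment = (others' best without Harbor) − (others' welfare with Harbor) = 529 − 486 = $43.

Harbor pays $43.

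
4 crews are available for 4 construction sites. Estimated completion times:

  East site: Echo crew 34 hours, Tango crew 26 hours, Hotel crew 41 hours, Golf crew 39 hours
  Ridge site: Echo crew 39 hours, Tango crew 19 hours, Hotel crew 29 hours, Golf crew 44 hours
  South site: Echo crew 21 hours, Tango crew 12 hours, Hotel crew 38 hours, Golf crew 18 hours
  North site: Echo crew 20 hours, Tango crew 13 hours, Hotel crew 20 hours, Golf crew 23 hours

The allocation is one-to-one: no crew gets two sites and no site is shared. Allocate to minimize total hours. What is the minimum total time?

Optimal: Echo crew→East site (34 hours), Tango crew→Ridge site (19 hours), Hotel crew→North site (20 hours), Golf crew→South site (18 hours) — total 34+19+20+18 = 91 hours.
Swapping Echo crew↔Golf crew (Echo crew→South site 21 hours, Golf crew→East site 39 hours) adds 8.

Min total: 91 hours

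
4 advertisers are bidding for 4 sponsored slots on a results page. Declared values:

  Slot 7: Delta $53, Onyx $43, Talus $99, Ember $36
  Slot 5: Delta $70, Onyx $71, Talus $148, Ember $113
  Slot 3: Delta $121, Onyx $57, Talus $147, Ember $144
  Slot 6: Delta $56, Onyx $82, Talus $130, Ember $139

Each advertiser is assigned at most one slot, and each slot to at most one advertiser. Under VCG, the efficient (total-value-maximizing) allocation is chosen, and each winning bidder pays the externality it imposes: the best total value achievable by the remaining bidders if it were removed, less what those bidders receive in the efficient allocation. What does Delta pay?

Efficient allocation: Delta→Slot 3 ($121), Onyx→Slot 7 ($43), Talus→Slot 5 ($148), Ember→Slot 6 ($139); total welfare W = $451.
Delta receives Slot 3 at value $121, so the others get W − 121 = $330.
Without Delta: best allocation of the remaining 3 bidders over all 4 slots is Onyx→Slot 6 ($82), Talus→Slot 5 ($148), Ember→Slot 3 ($144), total $374.
VCG payment = (others' best without Delta) − (others' welfare with Delta) = 374 − 330 = $44.

Delta pays $44.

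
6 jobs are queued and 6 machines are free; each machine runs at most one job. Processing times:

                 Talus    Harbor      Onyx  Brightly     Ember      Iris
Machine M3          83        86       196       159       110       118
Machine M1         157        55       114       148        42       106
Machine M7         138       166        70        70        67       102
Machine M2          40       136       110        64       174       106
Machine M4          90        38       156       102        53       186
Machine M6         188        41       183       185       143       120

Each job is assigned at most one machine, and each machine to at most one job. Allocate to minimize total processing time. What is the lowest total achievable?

This is a one-to-one assignment (minimum-cost bipartite matching).
Optimal: Talus→Machine M2 (40 min), Harbor→Machine M6 (41 min), Onyx→Machine M7 (70 min), Brightly→Machine M4 (102 min), Ember→Machine M1 (42 min), Iris→Machine M3 (118 min) — total 40+41+70+102+42+118 = 413 min.
Row-greedy (each job in turn takes its cheapest remaining machine) gives 526 min, worse by 113.

Min total: 413 min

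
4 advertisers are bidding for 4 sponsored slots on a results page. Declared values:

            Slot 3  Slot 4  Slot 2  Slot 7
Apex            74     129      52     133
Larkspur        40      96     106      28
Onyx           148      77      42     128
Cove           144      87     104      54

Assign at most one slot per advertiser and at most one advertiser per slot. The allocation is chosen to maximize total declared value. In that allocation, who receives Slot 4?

Apex receives Slot 4.

Optimal: Apex→Slot 4 ($129), Larkspur→Slot 2 ($106), Onyx→Slot 7 ($128), Cove→Slot 3 ($144) — total 129+106+128+144 = $507.
Max-entry greedy (repeatedly take the single best remaining cell) gives $474, worse by 33.
Next-best assignment: Apex→Slot 7, Larkspur→Slot 4, Onyx→Slot 3, Cove→Slot 2 = $481.
Swapping Larkspur↔Apex (Larkspur→Slot 4 $96, Apex→Slot 2 $52) loses 87.
Checked against all permutations: $507 is optimal.
Apex's own top slot is Slot 7 ($133), but forcing Apex→Slot 7 and reassigning the rest optimally gives only $481 — worse by 26.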